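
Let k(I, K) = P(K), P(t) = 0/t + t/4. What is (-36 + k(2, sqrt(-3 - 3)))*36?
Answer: -1296 + 9*I*sqrt(6) ≈ -1296.0 + 22.045*I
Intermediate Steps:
P(t) = t/4 (P(t) = 0 + t*(1/4) = 0 + t/4 = t/4)
k(I, K) = K/4
(-36 + k(2, sqrt(-3 - 3)))*36 = (-36 + sqrt(-3 - 3)/4)*36 = (-36 + sqrt(-6)/4)*36 = (-36 + (I*sqrt(6))/4)*36 = (-36 + I*sqrt(6)/4)*36 = -1296 + 9*I*sqrt(6)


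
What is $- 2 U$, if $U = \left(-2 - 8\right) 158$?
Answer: $3160$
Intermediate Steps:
$U = -1580$ ($U = \left(-10\right) 158 = -1580$)
$- 2 U = \left(-2\right) \left(-1580\right) = 3160$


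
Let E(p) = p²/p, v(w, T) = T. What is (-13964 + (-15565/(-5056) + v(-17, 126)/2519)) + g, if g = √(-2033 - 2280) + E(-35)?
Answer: -178252314645/12736064 + I*√4313 ≈ -13996.0 + 65.673*I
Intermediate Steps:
E(p) = p
g = -35 + I*√4313 (g = √(-2033 - 2280) - 35 = √(-4313) - 35 = I*√4313 - 35 = -35 + I*√4313 ≈ -35.0 + 65.673*I)
(-13964 + (-15565/(-5056) + v(-17, 126)/2519)) + g = (-13964 + (-15565/(-5056) + 126/2519)) + (-35 + I*√4313) = (-13964 + (-15565*(-1/5056) + 126*(1/2519))) + (-35 + I*√4313) = (-13964 + (15565/5056 + 126/2519)) + (-35 + I*√4313) = (-13964 + 39845291/12736064) + (-35 + I*√4313) = -177806552405/12736064 + (-35 + I*√4313) = -178252314645/12736064 + I*√4313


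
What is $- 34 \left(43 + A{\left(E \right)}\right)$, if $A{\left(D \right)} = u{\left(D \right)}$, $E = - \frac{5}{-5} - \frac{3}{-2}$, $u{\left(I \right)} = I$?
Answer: $-1547$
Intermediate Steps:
$E = \frac{5}{2}$ ($E = \left(-5\right) \left(- \frac{1}{5}\right) - - \frac{3}{2} = 1 + \frac{3}{2} = \frac{5}{2} \approx 2.5$)
$A{\left(D \right)} = D$
$- 34 \left(43 + A{\left(E \right)}\right) = - 34 \left(43 + \frac{5}{2}\right) = \left(-34\right) \frac{91}{2} = -1547$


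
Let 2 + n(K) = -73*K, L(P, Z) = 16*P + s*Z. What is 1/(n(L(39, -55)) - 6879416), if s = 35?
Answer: -1/6784445 ≈ -1.4740e-7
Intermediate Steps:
L(P, Z) = 16*P + 35*Z
n(K) = -2 - 73*K
1/(n(L(39, -55)) - 6879416) = 1/((-2 - 73*(16*39 + 35*(-55))) - 6879416) = 1/((-2 - 73*(624 - 1925)) - 6879416) = 1/((-2 - 73*(-1301)) - 6879416) = 1/((-2 + 94973) - 6879416) = 1/(94971 - 6879416) = 1/(-6784445) = -1/6784445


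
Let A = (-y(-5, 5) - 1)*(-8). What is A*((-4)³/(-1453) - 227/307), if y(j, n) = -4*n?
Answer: 47147816/446071 ≈ 105.70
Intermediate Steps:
A = -152 (A = (-(-4)*5 - 1)*(-8) = (-1*(-20) - 1)*(-8) = (20 - 1)*(-8) = 19*(-8) = -152)
A*((-4)³/(-1453) - 227/307) = -152*((-4)³/(-1453) - 227/307) = -152*(-64*(-1/1453) - 227*1/307) = -152*(64/1453 - 227/307) = -152*(-310183/446071) = 47147816/446071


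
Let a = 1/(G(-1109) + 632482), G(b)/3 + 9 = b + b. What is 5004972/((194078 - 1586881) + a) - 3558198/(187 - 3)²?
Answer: -801857154299923407/7377370606349728 ≈ -108.69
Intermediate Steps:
G(b) = -27 + 6*b (G(b) = -27 + 3*(b + b) = -27 + 3*(2*b) = -27 + 6*b)
a = 1/625801 (a = 1/((-27 + 6*(-1109)) + 632482) = 1/((-27 - 6654) + 632482) = 1/(-6681 + 632482) = 1/625801 ≈ 1.5980e-6)
5004972/((194078 - 1586881) + a) - 3558198/(187 - 3)² = 5004972/((194078 - 1586881) + 1/625801) - 3558198/(187 - 3)² = 5004972/(-1392803 + 1/625801) - 3558198/(184²) = 5004972/(-871617510202/625801) - 3558198/33856 = 5004972*(-625801/871617510202) - 3558198*1/33856 = -1566058241286/435808755101 - 1779099/16928 = -801857154299923407/7377370606349728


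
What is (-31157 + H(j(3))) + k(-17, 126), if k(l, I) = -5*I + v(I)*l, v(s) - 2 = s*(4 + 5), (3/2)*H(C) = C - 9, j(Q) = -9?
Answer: -51111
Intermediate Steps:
H(C) = -6 + 2*C/3 (H(C) = 2*(C - 9)/3 = 2*(-9 + C)/3 = -6 + 2*C/3)
v(s) = 2 + 9*s (v(s) = 2 + s*(4 + 5) = 2 + s*9 = 2 + 9*s)
k(l, I) = -5*I + l*(2 + 9*I) (k(l, I) = -5*I + (2 + 9*I)*l = -5*I + l*(2 + 9*I))
(-31157 + H(j(3))) + k(-17, 126) = (-31157 + (-6 + (2/3)*(-9))) + (-5*126 - 17*(2 + 9*126)) = (-31157 + (-6 - 6)) + (-630 - 17*(2 + 1134)) = (-31157 - 12) + (-630 - 17*1136) = -31169 + (-630 - 19312) = -31169 - 19942 = -51111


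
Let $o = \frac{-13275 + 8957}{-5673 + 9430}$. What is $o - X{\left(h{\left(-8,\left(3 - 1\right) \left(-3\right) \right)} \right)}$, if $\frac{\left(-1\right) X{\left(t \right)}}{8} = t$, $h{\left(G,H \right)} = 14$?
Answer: $\frac{24498}{221} \approx 110.85$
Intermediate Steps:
$X{\left(t \right)} = - 8 t$
$o = - \frac{254}{221}$ ($o = - \frac{4318}{3757} = \left(-4318\right) \frac{1}{3757} = - \frac{254}{221} \approx -1.1493$)
$o - X{\left(h{\left(-8,\left(3 - 1\right) \left(-3\right) \right)} \right)} = - \frac{254}{221} - \left(-8\right) 14 = - \frac{254}{221} - -112 = - \frac{254}{221} + 112 = \frac{24498}{221}$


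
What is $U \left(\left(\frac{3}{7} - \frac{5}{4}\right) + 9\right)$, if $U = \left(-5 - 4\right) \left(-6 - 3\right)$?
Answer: $\frac{18549}{28} \approx 662.46$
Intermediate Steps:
$U = 81$ ($U = - 9 \left(-6 + \left(-5 + 2\right)\right) = - 9 \left(-6 - 3\right) = \left(-9\right) \left(-9\right) = 81$)
$U \left(\left(\frac{3}{7} - \frac{5}{4}\right) + 9\right) = 81 \left(\left(\frac{3}{7} - \frac{5}{4}\right) + 9\right) = 81 \left(- \frac{23}{28} + 9\right) = 81 \cdot \frac{229}{28} = \frac{18549}{28}$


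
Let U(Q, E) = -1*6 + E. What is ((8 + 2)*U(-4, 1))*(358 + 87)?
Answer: -22250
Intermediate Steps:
U(Q, E) = -6 + E
((8 + 2)*U(-4, 1))*(358 + 87) = ((8 + 2)*(-6 + 1))*(358 + 87) = (10*(-5))*445 = -50*445 = -22250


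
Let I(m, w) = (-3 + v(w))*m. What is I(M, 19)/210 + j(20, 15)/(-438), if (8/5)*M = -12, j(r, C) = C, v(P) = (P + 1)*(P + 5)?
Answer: -34891/2044 ≈ -17.070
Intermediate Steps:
v(P) = (1 + P)*(5 + P)
M = -15/2 (M = (5/8)*(-12) = -15/2 ≈ -7.5000)
I(m, w) = m*(2 + w² + 6*w) (I(m, w) = (-3 + (5 + w² + 6*w))*m = (2 + w² + 6*w)*m = m*(2 + w² + 6*w))
I(M, 19)/210 + j(20, 15)/(-438) = -15*(2 + 19² + 6*19)/2/210 + 15/(-438) = -15*(2 + 361 + 114)/2*(1/210) + 15*(-1/438) = -15/2*477*(1/210) - 5/146 = -7155/2*1/210 - 5/146 = -477/28 - 5/146 = -34891/2044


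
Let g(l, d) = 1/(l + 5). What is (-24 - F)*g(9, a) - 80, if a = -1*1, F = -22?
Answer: -561/7 ≈ -80.143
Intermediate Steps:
a = -1
g(l, d) = 1/(5 + l)
(-24 - F)*g(9, a) - 80 = (-24 - 1*(-22))/(5 + 9) - 80 = (-24 + 22)/14 - 80 = -2*1/14 - 80 = -1/7 - 80 = -561/7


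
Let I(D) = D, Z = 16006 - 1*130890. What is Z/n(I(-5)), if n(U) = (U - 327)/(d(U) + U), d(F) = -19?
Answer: -689304/83 ≈ -8304.9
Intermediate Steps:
Z = -114884 (Z = 16006 - 130890 = -114884)
n(U) = (-327 + U)/(-19 + U) (n(U) = (U - 327)/(-19 + U) = (-327 + U)/(-19 + U))
Z/n(I(-5)) = -114884*(-19 - 5)/(-327 - 5) = -114884/(-332/(-24)) = -114884/((-1/24*(-332))) = -114884/83/6 = -114884*6/83 = -689304/83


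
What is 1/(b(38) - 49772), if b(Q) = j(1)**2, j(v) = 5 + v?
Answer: -1/49736 ≈ -2.0106e-5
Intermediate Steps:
b(Q) = 36 (b(Q) = (5 + 1)**2 = 6**2 = 36)
1/(b(38) - 49772) = 1/(36 - 49772) = 1/(-49736) = -1/49736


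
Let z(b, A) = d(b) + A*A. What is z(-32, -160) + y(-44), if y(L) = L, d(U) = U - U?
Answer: 25556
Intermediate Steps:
d(U) = 0
z(b, A) = A² (z(b, A) = 0 + A*A = 0 + A² = A²)
z(-32, -160) + y(-44) = (-160)² - 44 = 25600 - 44 = 25556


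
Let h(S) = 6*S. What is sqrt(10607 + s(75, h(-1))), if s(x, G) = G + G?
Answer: sqrt(10595) ≈ 102.93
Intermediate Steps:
s(x, G) = 2*G
sqrt(10607 + s(75, h(-1))) = sqrt(10607 + 2*(6*(-1))) = sqrt(10607 + 2*(-6)) = sqrt(10607 - 12) = sqrt(10595)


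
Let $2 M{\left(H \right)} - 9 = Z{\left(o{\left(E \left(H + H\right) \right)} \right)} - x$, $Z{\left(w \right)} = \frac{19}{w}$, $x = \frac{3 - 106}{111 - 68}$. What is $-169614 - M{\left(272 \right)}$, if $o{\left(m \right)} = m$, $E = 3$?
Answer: $- \frac{23806464625}{140352} \approx -1.6962 \cdot 10^{5}$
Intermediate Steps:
$x = - \frac{103}{43} \approx -2.3953$
$M{\left(H \right)} = \frac{245}{43} + \frac{19}{12 H}$ ($M{\left(H \right)} = \frac{9}{2} + \frac{\frac{19}{3 \left(H + H\right)} - - \frac{103}{43}}{2} = \frac{9}{2} + \frac{\frac{19}{3 \cdot 2 H} + \frac{103}{43}}{2} = \frac{9}{2} + \frac{\frac{19}{6 H} + \frac{103}{43}}{2} = \frac{9}{2} + \frac{\frac{103}{43} + \frac{19}{6 H}}{2} = \frac{9}{2} + \left(\frac{103}{86} + \frac{19}{12 H}\right) = \frac{245}{43} + \frac{19}{12 H}$)
$-169614 - M{\left(272 \right)} = -169614 - \frac{817 + 2940 \cdot 272}{516 \cdot 272} = -169614 - \frac{1}{516} \cdot \frac{1}{272} \left(817 + 799680\right) = -169614 - \frac{1}{516} \cdot \frac{1}{272} \cdot 800497 = -169614 - \frac{800497}{140352} = - \frac{23806464625}{140352}$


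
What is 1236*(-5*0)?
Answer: 0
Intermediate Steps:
1236*(-5*0) = 1236*0 = 0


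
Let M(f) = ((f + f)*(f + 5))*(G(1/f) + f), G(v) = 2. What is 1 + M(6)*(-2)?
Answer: -2111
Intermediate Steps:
M(f) = 2*f*(2 + f)*(5 + f) (M(f) = ((f + f)*(f + 5))*(2 + f) = ((2*f)*(5 + f))*(2 + f) = (2*f*(5 + f))*(2 + f) = 2*f*(2 + f)*(5 + f))
1 + M(6)*(-2) = 1 + (2*6*(10 + 6² + 7*6))*(-2) = 1 + (2*6*(10 + 36 + 42))*(-2) = 1 + (2*6*88)*(-2) = 1 + 1056*(-2) = 1 - 2112 = -2111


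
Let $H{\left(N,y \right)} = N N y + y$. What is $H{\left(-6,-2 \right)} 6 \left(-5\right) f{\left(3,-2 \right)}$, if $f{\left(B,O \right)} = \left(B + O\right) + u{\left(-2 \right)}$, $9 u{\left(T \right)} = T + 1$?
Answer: $\frac{5920}{3} \approx 1973.3$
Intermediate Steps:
$u{\left(T \right)} = \frac{1}{9} + \frac{T}{9}$ ($u{\left(T \right)} = \frac{T + 1}{9} = \frac{1 + T}{9} = \frac{1}{9} + \frac{T}{9}$)
$H{\left(N,y \right)} = y + y N^{2}$ ($H{\left(N,y \right)} = N^{2} y + y = y N^{2} + y = y + y N^{2}$)
$f{\left(B,O \right)} = - \frac{1}{9} + B + O$ ($f{\left(B,O \right)} = \left(B + O\right) + \left(\frac{1}{9} + \frac{1}{9} \left(-2\right)\right) = \left(B + O\right) + \left(\frac{1}{9} - \frac{2}{9}\right) = \left(B + O\right) - \frac{1}{9} = - \frac{1}{9} + B + O$)
$H{\left(-6,-2 \right)} 6 \left(-5\right) f{\left(3,-2 \right)} = - 2 \left(1 + \left(-6\right)^{2}\right) 6 \left(-5\right) \left(- \frac{1}{9} + 3 - 2\right) = - 2 \left(1 + 36\right) \left(-30\right) \frac{8}{9} = \left(-2\right) 37 \left(-30\right) \frac{8}{9} = \left(-74\right) \left(-30\right) \frac{8}{9} = 2220 \cdot \frac{8}{9} = \frac{5920}{3}$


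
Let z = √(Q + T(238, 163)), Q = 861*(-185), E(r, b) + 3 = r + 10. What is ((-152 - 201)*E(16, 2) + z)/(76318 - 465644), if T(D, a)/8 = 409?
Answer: 8119/389326 - I*√156013/389326 ≈ 0.020854 - 0.0010145*I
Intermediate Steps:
E(r, b) = 7 + r (E(r, b) = -3 + (r + 10) = -3 + (10 + r) = 7 + r)
T(D, a) = 3272 (T(D, a) = 8*409 = 3272)
Q = -159285
z = I*√156013 (z = √(-159285 + 3272) = √(-156013) = I*√156013 ≈ 394.98*I)
((-152 - 201)*E(16, 2) + z)/(76318 - 465644) = ((-152 - 201)*(7 + 16) + I*√156013)/(76318 - 465644) = (-353*23 + I*√156013)/(-389326) = (-8119 + I*√156013)*(-1/389326) = 8119/389326 - I*√156013/389326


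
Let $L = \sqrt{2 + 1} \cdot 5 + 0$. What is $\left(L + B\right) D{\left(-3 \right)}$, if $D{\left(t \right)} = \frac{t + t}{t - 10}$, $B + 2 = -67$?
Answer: $- \frac{414}{13} + \frac{30 \sqrt{3}}{13} \approx -27.849$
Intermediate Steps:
$B = -69$ ($B = -2 - 67 = -69$)
$D{\left(t \right)} = \frac{2 t}{-10 + t}$
$L = 5 \sqrt{3}$ ($L = \sqrt{3} \cdot 5 + 0 = 5 \sqrt{3} + 0 = 5 \sqrt{3} \approx 8.6602$)
$\left(L + B\right) D{\left(-3 \right)} = \left(5 \sqrt{3} - 69\right) 2 \left(-3\right) \frac{1}{-10 - 3} = \left(-69 + 5 \sqrt{3}\right) 2 \left(-3\right) \frac{1}{-13} = \left(-69 + 5 \sqrt{3}\right) 2 \left(-3\right) \left(- \frac{1}{13}\right) = \left(-69 + 5 \sqrt{3}\right) \frac{6}{13} = - \frac{414}{13} + \frac{30 \sqrt{3}}{13}$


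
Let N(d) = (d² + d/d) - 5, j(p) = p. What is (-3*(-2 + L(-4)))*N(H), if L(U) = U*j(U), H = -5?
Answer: -882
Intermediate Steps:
L(U) = U² (L(U) = U*U = U²)
N(d) = -4 + d² (N(d) = (d² + 1) - 5 = (1 + d²) - 5 = -4 + d²)
(-3*(-2 + L(-4)))*N(H) = (-3*(-2 + (-4)²))*(-4 + (-5)²) = (-3*(-2 + 16))*(-4 + 25) = -3*14*21 = -42*21 = -882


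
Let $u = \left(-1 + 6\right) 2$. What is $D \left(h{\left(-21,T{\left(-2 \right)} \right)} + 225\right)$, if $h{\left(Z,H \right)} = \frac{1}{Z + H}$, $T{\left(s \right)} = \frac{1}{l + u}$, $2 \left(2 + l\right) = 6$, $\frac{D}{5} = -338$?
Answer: $- \frac{8743891}{23} \approx -3.8017 \cdot 10^{5}$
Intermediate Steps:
$D = -1690$ ($D = 5 \left(-338\right) = -1690$)
$l = 1$ ($l = -2 + \frac{1}{2} \cdot 6 = -2 + 3 = 1$)
$u = 10$ ($u = 5 \cdot 2 = 10$)
$T{\left(s \right)} = \frac{1}{11}$ ($T{\left(s \right)} = \frac{1}{1 + 10} = \frac{1}{11}$)
$h{\left(Z,H \right)} = \frac{1}{H + Z}$
$D \left(h{\left(-21,T{\left(-2 \right)} \right)} + 225\right) = - 1690 \left(\frac{1}{\frac{1}{11} - 21} + 225\right) = - 1690 \left(\frac{1}{- \frac{230}{11}} + 225\right) = - 1690 \left(- \frac{11}{230} + 225\right) = \left(-1690\right) \frac{51739}{230} = - \frac{8743891}{23}$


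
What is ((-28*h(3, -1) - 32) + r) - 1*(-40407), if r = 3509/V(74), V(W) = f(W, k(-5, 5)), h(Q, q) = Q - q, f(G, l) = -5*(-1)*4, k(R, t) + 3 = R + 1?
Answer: 808769/20 ≈ 40438.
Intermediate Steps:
k(R, t) = -2 + R (k(R, t) = -3 + (R + 1) = -3 + (1 + R) = -2 + R)
f(G, l) = 20 (f(G, l) = 5*4 = 20)
V(W) = 20
r = 3509/20 ≈ 175.45
((-28*h(3, -1) - 32) + r) - 1*(-40407) = ((-28*(3 - 1*(-1)) - 32) + 3509/20) - 1*(-40407) = ((-28*(3 + 1) - 32) + 3509/20) + 40407 = ((-28*4 - 32) + 3509/20) + 40407 = ((-112 - 32) + 3509/20) + 40407 = (-144 + 3509/20) + 40407 = 629/20 + 40407 = 808769/20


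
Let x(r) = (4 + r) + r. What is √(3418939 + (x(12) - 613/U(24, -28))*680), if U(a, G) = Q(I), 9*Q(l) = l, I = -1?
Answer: √7189539 ≈ 2681.3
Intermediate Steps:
Q(l) = l/9
U(a, G) = -⅑ (U(a, G) = (⅑)*(-1) = -⅑)
x(r) = 4 + 2*r
√(3418939 + (x(12) - 613/U(24, -28))*680) = √(3418939 + ((4 + 2*12) - 613/(-⅑))*680) = √(3418939 + ((4 + 24) - 613*(-9))*680) = √(3418939 + (28 + 5517)*680) = √(3418939 + 5545*680) = √(3418939 + 3770600) = √7189539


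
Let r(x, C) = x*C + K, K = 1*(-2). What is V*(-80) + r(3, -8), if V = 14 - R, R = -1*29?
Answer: -3466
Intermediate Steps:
R = -29
V = 43 (V = 14 - 1*(-29) = 14 + 29 = 43)
K = -2
r(x, C) = -2 + C*x (r(x, C) = x*C - 2 = C*x - 2 = -2 + C*x)
V*(-80) + r(3, -8) = 43*(-80) + (-2 - 8*3) = -3440 + (-2 - 24) = -3440 - 26 = -3466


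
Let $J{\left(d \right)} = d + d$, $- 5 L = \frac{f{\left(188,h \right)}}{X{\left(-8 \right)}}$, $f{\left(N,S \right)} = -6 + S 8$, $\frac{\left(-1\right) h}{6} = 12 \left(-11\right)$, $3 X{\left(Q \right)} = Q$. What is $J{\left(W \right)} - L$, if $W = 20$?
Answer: $- \frac{1739}{4} \approx -434.75$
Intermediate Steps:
$X{\left(Q \right)} = \frac{Q}{3}$
$h = 792$ ($h = - 6 \cdot 12 \left(-11\right) = \left(-6\right) \left(-132\right) = 792$)
$f{\left(N,S \right)} = -6 + 8 S$
$L = \frac{1899}{4}$ ($L = - \frac{\left(-6 + 8 \cdot 792\right) \frac{1}{\frac{1}{3} \left(-8\right)}}{5} = - \frac{\left(-6 + 6336\right) \frac{1}{- \frac{8}{3}}}{5} = - \frac{6330 \left(- \frac{3}{8}\right)}{5} = \left(- \frac{1}{5}\right) \left(- \frac{9495}{4}\right) = \frac{1899}{4} \approx 474.75$)
$J{\left(d \right)} = 2 d$
$J{\left(W \right)} - L = 2 \cdot 20 - \frac{1899}{4} = 40 - \frac{1899}{4} = - \frac{1739}{4}$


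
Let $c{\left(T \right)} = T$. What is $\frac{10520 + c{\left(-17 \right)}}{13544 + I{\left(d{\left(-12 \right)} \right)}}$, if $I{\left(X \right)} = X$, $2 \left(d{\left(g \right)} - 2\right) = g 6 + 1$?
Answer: $\frac{7002}{9007} \approx 0.7774$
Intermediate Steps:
$d{\left(g \right)} = \frac{5}{2} + 3 g$ ($d{\left(g \right)} = 2 + \frac{g 6 + 1}{2} = 2 + \frac{6 g + 1}{2} = 2 + \frac{1 + 6 g}{2} = 2 + \left(\frac{1}{2} + 3 g\right) = \frac{5}{2} + 3 g$)
$\frac{10520 + c{\left(-17 \right)}}{13544 + I{\left(d{\left(-12 \right)} \right)}} = \frac{10520 - 17}{13544 + \left(\frac{5}{2} + 3 \left(-12\right)\right)} = \frac{10503}{13544 + \left(\frac{5}{2} - 36\right)} = \frac{10503}{13544 - \frac{67}{2}} = \frac{10503}{\frac{27021}{2}} = 10503 \cdot \frac{2}{27021} = \frac{7002}{9007}$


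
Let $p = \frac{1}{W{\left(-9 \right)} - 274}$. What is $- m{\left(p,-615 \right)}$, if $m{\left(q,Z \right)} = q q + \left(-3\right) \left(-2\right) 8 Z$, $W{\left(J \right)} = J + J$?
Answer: $\frac{2516993279}{85264} \approx 29520.0$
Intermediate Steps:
$W{\left(J \right)} = 2 J$
$p = - \frac{1}{292}$ ($p = \frac{1}{2 \left(-9\right) - 274} = \frac{1}{-18 - 274} = \frac{1}{-292} = - \frac{1}{292} \approx -0.0034247$)
$m{\left(q,Z \right)} = q^{2} + 48 Z$ ($m{\left(q,Z \right)} = q^{2} + 6 \cdot 8 Z = q^{2} + 48 Z$)
$- m{\left(p,-615 \right)} = - (\left(- \frac{1}{292}\right)^{2} + 48 \left(-615\right)) = - (\frac{1}{85264} - 29520) = \left(-1\right) \left(- \frac{2516993279}{85264}\right) = \frac{2516993279}{85264}$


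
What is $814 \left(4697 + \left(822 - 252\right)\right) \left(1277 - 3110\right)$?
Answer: $-7858690554$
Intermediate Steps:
$814 \left(4697 + \left(822 - 252\right)\right) \left(1277 - 3110\right) = 814 \left(4697 + 570\right) \left(-1833\right) = 814 \cdot 5267 \left(-1833\right) = 814 \left(-9654411\right) = -7858690554$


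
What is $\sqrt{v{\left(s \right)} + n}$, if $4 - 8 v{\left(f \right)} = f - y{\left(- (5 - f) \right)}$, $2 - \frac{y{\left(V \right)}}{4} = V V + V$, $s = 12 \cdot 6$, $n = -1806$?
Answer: $\frac{7 i \sqrt{334}}{2} \approx 63.965 i$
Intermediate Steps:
$s = 72$
$y{\left(V \right)} = 8 - 4 V - 4 V^{2}$ ($y{\left(V \right)} = 8 - 4 \left(V V + V\right) = 8 - 4 \left(V^{2} + V\right) = 8 - 4 \left(V + V^{2}\right) = 8 - \left(4 V + 4 V^{2}\right) = 8 - 4 V - 4 V^{2}$)
$v{\left(f \right)} = 4 - \frac{5 f}{8} - \frac{\left(-5 + f\right)^{2}}{2}$ ($v{\left(f \right)} = \frac{1}{2} - \frac{f - \left(8 - 4 \left(- (5 - f)\right) - 4 \left(- (5 - f)\right)^{2}\right)}{8} = \frac{1}{2} - \frac{f - \left(8 - 4 \left(-5 + f\right) - 4 \left(-5 + f\right)^{2}\right)}{8} = \frac{1}{2} - \frac{f - \left(8 - \left(-20 + 4 f\right) - 4 \left(-5 + f\right)^{2}\right)}{8} = \frac{1}{2} - \frac{f - \left(28 - 4 f - 4 \left(-5 + f\right)^{2}\right)}{8} = \frac{1}{2} - \frac{f + \left(-28 + 4 f + 4 \left(-5 + f\right)^{2}\right)}{8} = \frac{1}{2} - \frac{-28 + 4 \left(-5 + f\right)^{2} + 5 f}{8} = \frac{1}{2} - \left(- \frac{7}{2} + \frac{\left(-5 + f\right)^{2}}{2} + \frac{5 f}{8}\right) = 4 - \frac{5 f}{8} - \frac{\left(-5 + f\right)^{2}}{2}$)
$\sqrt{v{\left(s \right)} + n} = \sqrt{\left(- \frac{17}{2} - \frac{72^{2}}{2} + \frac{35}{8} \cdot 72\right) - 1806} = \sqrt{\left(- \frac{17}{2} - 2592 + 315\right) - 1806} = \sqrt{- \frac{4571}{2} - 1806} = \sqrt{- \frac{8183}{2}} = \frac{7 i \sqrt{334}}{2}$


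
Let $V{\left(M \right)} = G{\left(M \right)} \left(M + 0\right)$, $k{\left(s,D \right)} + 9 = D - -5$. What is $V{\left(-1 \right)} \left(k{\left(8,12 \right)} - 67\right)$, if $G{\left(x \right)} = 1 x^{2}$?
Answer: $59$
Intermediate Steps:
$k{\left(s,D \right)} = -4 + D$ ($k{\left(s,D \right)} = -9 + \left(D - -5\right) = -9 + \left(D + 5\right) = -9 + \left(5 + D\right) = -4 + D$)
$G{\left(x \right)} = x^{2}$
$V{\left(M \right)} = M^{3}$ ($V{\left(M \right)} = M^{2} \left(M + 0\right) = M^{2} M = M^{3}$)
$V{\left(-1 \right)} \left(k{\left(8,12 \right)} - 67\right) = \left(-1\right)^{3} \left(\left(-4 + 12\right) - 67\right) = - (8 - 67) = \left(-1\right) \left(-59\right) = 59$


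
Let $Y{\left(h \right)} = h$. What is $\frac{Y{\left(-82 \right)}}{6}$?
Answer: $- \frac{41}{3} \approx -13.667$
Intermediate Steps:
$\frac{Y{\left(-82 \right)}}{6} = - \frac{82}{6} = \left(-82\right) \frac{1}{6} = - \frac{41}{3}$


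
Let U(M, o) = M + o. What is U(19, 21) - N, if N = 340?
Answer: -300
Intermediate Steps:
U(19, 21) - N = (19 + 21) - 1*340 = 40 - 340 = -300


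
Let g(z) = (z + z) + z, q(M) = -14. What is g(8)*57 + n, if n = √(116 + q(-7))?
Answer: 1368 + √102 ≈ 1378.1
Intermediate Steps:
g(z) = 3*z (g(z) = 2*z + z = 3*z)
n = √102 (n = √(116 - 14) = √102 ≈ 10.100)
g(8)*57 + n = (3*8)*57 + √102 = 24*57 + √102 = 1368 + √102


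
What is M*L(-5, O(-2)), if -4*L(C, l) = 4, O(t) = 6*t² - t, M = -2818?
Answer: 2818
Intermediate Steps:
O(t) = -t + 6*t²
L(C, l) = -1 (L(C, l) = -¼*4 = -1)
M*L(-5, O(-2)) = -2818*(-1) = 2818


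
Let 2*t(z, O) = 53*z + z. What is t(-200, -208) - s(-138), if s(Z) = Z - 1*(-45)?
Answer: -5307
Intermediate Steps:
t(z, O) = 27*z (t(z, O) = (53*z + z)/2 = (54*z)/2 = 27*z)
s(Z) = 45 + Z (s(Z) = Z + 45 = 45 + Z)
t(-200, -208) - s(-138) = 27*(-200) - (45 - 138) = -5400 - 1*(-93) = -5400 + 93 = -5307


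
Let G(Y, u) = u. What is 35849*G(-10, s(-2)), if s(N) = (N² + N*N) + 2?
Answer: 358490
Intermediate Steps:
s(N) = 2 + 2*N² (s(N) = (N² + N²) + 2 = 2*N² + 2 = 2 + 2*N²)
35849*G(-10, s(-2)) = 35849*(2 + 2*(-2)²) = 35849*(2 + 2*4) = 35849*(2 + 8) = 35849*10 = 358490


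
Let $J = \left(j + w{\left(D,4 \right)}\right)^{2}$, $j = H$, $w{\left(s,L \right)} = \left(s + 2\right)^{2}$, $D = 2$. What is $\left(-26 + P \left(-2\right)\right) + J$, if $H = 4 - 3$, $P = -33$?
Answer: $329$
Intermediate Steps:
$w{\left(s,L \right)} = \left(2 + s\right)^{2}$
$H = 1$ ($H = 4 - 3 = 1$)
$j = 1$
$J = 289$ ($J = \left(1 + \left(2 + 2\right)^{2}\right)^{2} = \left(1 + 4^{2}\right)^{2} = \left(1 + 16\right)^{2} = 17^{2} = 289$)
$\left(-26 + P \left(-2\right)\right) + J = \left(-26 - -66\right) + 289 = \left(-26 + 66\right) + 289 = 40 + 289 = 329$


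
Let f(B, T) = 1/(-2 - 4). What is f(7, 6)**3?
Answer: -1/216 ≈ -0.0046296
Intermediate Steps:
f(B, T) = -1/6 (f(B, T) = 1/(-6) = -1/6)
f(7, 6)**3 = (-1/6)**3 = -1/216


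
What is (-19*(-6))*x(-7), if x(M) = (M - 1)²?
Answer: 7296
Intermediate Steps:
x(M) = (-1 + M)²
(-19*(-6))*x(-7) = (-19*(-6))*(-1 - 7)² = 114*(-8)² = 114*64 = 7296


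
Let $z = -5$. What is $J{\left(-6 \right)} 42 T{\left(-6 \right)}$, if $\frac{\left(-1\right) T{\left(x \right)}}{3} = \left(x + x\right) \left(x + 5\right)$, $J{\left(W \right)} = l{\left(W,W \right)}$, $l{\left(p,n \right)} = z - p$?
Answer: $-1512$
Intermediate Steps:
$l{\left(p,n \right)} = -5 - p$
$J{\left(W \right)} = -5 - W$
$T{\left(x \right)} = - 6 x \left(5 + x\right)$ ($T{\left(x \right)} = - 3 \left(x + x\right) \left(x + 5\right) = - 3 \cdot 2 x \left(5 + x\right) = - 6 x \left(5 + x\right)$)
$J{\left(-6 \right)} 42 T{\left(-6 \right)} = \left(-5 - -6\right) 42 \left(\left(-6\right) \left(-6\right) \left(5 - 6\right)\right) = \left(-5 + 6\right) 42 \left(\left(-6\right) \left(-6\right) \left(-1\right)\right) = 1 \cdot 42 \left(-36\right) = 42 \left(-36\right) = -1512$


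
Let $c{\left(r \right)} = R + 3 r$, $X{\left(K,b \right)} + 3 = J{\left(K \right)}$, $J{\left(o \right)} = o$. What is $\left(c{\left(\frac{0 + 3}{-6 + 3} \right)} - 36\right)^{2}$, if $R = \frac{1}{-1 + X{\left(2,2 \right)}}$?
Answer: $\frac{6241}{4} \approx 1560.3$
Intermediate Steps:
$X{\left(K,b \right)} = -3 + K$
$R = - \frac{1}{2}$ ($R = \frac{1}{-1 + \left(-3 + 2\right)} = \frac{1}{-1 - 1} = \frac{1}{-2} = - \frac{1}{2} \approx -0.5$)
$c{\left(r \right)} = - \frac{1}{2} + 3 r$
$\left(c{\left(\frac{0 + 3}{-6 + 3} \right)} - 36\right)^{2} = \left(\left(- \frac{1}{2} + 3 \frac{0 + 3}{-6 + 3}\right) - 36\right)^{2} = \left(\left(- \frac{1}{2} + 3 \frac{3}{-3}\right) - 36\right)^{2} = \left(\left(- \frac{1}{2} + 3 \cdot 3 \left(- \frac{1}{3}\right)\right) - 36\right)^{2} = \left(\left(- \frac{1}{2} + 3 \left(-1\right)\right) - 36\right)^{2} = \left(\left(- \frac{1}{2} - 3\right) - 36\right)^{2} = \left(- \frac{7}{2} - 36\right)^{2} = \left(- \frac{79}{2}\right)^{2} = \frac{6241}{4}$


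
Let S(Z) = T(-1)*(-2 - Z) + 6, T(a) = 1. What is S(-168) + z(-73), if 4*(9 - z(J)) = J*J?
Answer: -4605/4 ≈ -1151.3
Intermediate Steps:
z(J) = 9 - J²/4 (z(J) = 9 - J*J/4 = 9 - J²/4)
S(Z) = 4 - Z (S(Z) = 1*(-2 - Z) + 6 = (-2 - Z) + 6 = 4 - Z)
S(-168) + z(-73) = (4 - 1*(-168)) + (9 - ¼*(-73)²) = (4 + 168) + (9 - ¼*5329) = 172 + (9 - 5329/4) = 172 - 5293/4 = -4605/4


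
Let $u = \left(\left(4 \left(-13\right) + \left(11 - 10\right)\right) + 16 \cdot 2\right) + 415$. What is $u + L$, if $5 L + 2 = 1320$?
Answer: $\frac{3298}{5} \approx 659.6$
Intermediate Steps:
$L = \frac{1318}{5}$ ($L = - \frac{2}{5} + \frac{1}{5} \cdot 1320 = - \frac{2}{5} + 264 = \frac{1318}{5} \approx 263.6$)
$u = 396$ ($u = \left(\left(-52 + 1\right) + 32\right) + 415 = \left(-51 + 32\right) + 415 = -19 + 415 = 396$)
$u + L = 396 + \frac{1318}{5} = \frac{3298}{5}$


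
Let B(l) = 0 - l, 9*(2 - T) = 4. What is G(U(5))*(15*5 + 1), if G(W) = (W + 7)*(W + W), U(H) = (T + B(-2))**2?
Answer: 247635968/6561 ≈ 37744.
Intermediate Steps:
T = 14/9 (T = 2 - 1/9*4 = 2 - 4/9 = 14/9 ≈ 1.5556)
B(l) = -l
U(H) = 1024/81 (U(H) = (14/9 - 1*(-2))**2 = (14/9 + 2)**2 = (32/9)**2 = 1024/81)
G(W) = 2*W*(7 + W) (G(W) = (7 + W)*(2*W) = 2*W*(7 + W))
G(U(5))*(15*5 + 1) = (2*(1024/81)*(7 + 1024/81))*(15*5 + 1) = (2*(1024/81)*(1591/81))*(75 + 1) = (3258368/6561)*76 = 247635968/6561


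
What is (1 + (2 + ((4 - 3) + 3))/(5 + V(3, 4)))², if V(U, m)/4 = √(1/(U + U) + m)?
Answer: 913/625 + 168*√6/625 ≈ 2.1192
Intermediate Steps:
V(U, m) = 4*√(m + 1/(2*U)) (V(U, m) = 4*√(1/(U + U) + m) = 4*√(1/(2*U) + m) = 4*√(m + 1/(2*U)))
(1 + (2 + ((4 - 3) + 3))/(5 + V(3, 4)))² = (1 + (2 + ((4 - 3) + 3))/(5 + 2*√(2/3 + 4*4)))² = (1 + (2 + (1 + 3))/(5 + 2*√(2*(⅓) + 16)))² = (1 + (2 + 4)/(5 + 2*√(⅔ + 16)))² = (1 + 6/(5 + 2*√(50/3)))² = (1 + 6/(5 + 2*(5*√6/3)))² = (1 + 6/(5 + 10*√6/3))²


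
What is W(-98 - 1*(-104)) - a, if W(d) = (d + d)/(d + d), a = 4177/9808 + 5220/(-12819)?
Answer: 41127183/41909584 ≈ 0.98133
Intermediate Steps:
a = 782401/41909584 (a = 4177*(1/9808) + 5220*(-1/12819) = 4177/9808 - 1740/4273 = 782401/41909584 ≈ 0.018669)
W(d) = 1 (W(d) = (2*d)/((2*d)) = (2*d)*(1/(2*d)) = 1)
W(-98 - 1*(-104)) - a = 1 - 1*782401/41909584 = 1 - 782401/41909584 = 41127183/41909584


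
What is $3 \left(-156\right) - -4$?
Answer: $-464$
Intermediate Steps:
$3 \left(-156\right) - -4 = -468 + 4 = -464$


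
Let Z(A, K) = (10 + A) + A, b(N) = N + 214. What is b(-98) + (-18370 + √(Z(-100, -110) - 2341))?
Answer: -18254 + I*√2531 ≈ -18254.0 + 50.309*I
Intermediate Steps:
b(N) = 214 + N
Z(A, K) = 10 + 2*A
b(-98) + (-18370 + √(Z(-100, -110) - 2341)) = (214 - 98) + (-18370 + √((10 + 2*(-100)) - 2341)) = 116 + (-18370 + √((10 - 200) - 2341)) = 116 + (-18370 + √(-190 - 2341)) = 116 + (-18370 + √(-2531)) = 116 + (-18370 + I*√2531) = -18254 + I*√2531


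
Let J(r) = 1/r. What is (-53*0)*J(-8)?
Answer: 0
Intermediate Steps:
(-53*0)*J(-8) = -53*0/(-8) = 0*(-⅛) = 0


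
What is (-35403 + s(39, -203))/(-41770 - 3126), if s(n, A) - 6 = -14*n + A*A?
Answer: -2633/22448 ≈ -0.11729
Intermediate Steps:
s(n, A) = 6 + A² - 14*n (s(n, A) = 6 + (-14*n + A*A) = 6 + (-14*n + A²) = 6 + (A² - 14*n) = 6 + A² - 14*n)
(-35403 + s(39, -203))/(-41770 - 3126) = (-35403 + (6 + (-203)² - 14*39))/(-41770 - 3126) = (-35403 + (6 + 41209 - 546))/(-44896) = (-35403 + 40669)*(-1/44896) = 5266*(-1/44896) = -2633/22448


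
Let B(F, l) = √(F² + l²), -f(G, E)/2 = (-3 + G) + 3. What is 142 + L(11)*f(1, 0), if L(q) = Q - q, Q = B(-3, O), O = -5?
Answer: 164 - 2*√34 ≈ 152.34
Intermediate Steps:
f(G, E) = -2*G (f(G, E) = -2*((-3 + G) + 3) = -2*G)
Q = √34 (Q = √((-3)² + (-5)²) = √(9 + 25) = √34 ≈ 5.8309)
L(q) = √34 - q
142 + L(11)*f(1, 0) = 142 + (√34 - 1*11)*(-2*1) = 142 + (√34 - 11)*(-2) = 142 + (-11 + √34)*(-2) = 142 + (22 - 2*√34) = 164 - 2*√34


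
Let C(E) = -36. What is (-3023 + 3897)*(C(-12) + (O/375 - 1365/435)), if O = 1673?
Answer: -329592392/10875 ≈ -30307.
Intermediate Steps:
(-3023 + 3897)*(C(-12) + (O/375 - 1365/435)) = (-3023 + 3897)*(-36 + (1673/375 - 1365/435)) = 874*(-36 + (1673*(1/375) - 1365*1/435)) = 874*(-36 + (1673/375 - 91/29)) = 874*(-36 + 14392/10875) = 874*(-377108/10875) = -329592392/10875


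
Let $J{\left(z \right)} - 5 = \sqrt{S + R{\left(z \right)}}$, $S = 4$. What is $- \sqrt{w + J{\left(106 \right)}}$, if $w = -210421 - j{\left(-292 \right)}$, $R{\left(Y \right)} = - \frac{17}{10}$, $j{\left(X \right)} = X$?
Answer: $- \frac{i \sqrt{21012400 - 10 \sqrt{230}}}{10} \approx - 458.39 i$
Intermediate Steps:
$R{\left(Y \right)} = - \frac{17}{10}$ ($R{\left(Y \right)} = \left(-17\right) \frac{1}{10} = - \frac{17}{10}$)
$J{\left(z \right)} = 5 + \frac{\sqrt{230}}{10}$ ($J{\left(z \right)} = 5 + \sqrt{4 - \frac{17}{10}} = 5 + \sqrt{\frac{23}{10}} = 5 + \frac{\sqrt{230}}{10}$)
$w = -210129$ ($w = -210421 - -292 = -210421 + 292 = -210129$)
$- \sqrt{w + J{\left(106 \right)}} = - \sqrt{-210129 + \left(5 + \frac{\sqrt{230}}{10}\right)} = - \sqrt{-210124 + \frac{\sqrt{230}}{10}}$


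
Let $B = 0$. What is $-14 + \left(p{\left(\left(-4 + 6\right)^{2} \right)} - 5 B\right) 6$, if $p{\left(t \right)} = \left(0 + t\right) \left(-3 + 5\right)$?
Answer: $34$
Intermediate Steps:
$p{\left(t \right)} = 2 t$ ($p{\left(t \right)} = t 2 = 2 t$)
$-14 + \left(p{\left(\left(-4 + 6\right)^{2} \right)} - 5 B\right) 6 = -14 + \left(2 \left(-4 + 6\right)^{2} - 0\right) 6 = -14 + \left(2 \cdot 2^{2} + 0\right) 6 = -14 + \left(2 \cdot 4 + 0\right) 6 = -14 + \left(8 + 0\right) 6 = -14 + 8 \cdot 6 = -14 + 48 = 34$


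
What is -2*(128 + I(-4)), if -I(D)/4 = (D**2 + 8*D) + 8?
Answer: -320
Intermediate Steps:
I(D) = -32 - 32*D - 4*D**2 (I(D) = -4*((D**2 + 8*D) + 8) = -4*(8 + D**2 + 8*D) = -32 - 32*D - 4*D**2)
-2*(128 + I(-4)) = -2*(128 + (-32 - 32*(-4) - 4*(-4)**2)) = -2*(128 + (-32 + 128 - 4*16)) = -2*(128 + (-32 + 128 - 64)) = -2*(128 + 32) = -2*160 = -320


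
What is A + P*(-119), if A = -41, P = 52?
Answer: -6229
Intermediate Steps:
A + P*(-119) = -41 + 52*(-119) = -41 - 6188 = -6229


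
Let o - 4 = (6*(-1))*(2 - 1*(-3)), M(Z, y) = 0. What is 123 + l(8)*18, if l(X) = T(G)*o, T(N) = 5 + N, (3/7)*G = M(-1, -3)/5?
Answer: -2217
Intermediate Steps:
o = -26 (o = 4 + (6*(-1))*(2 - 1*(-3)) = 4 - 6*(2 + 3) = 4 - 6*5 = 4 - 30 = -26)
G = 0 (G = 7*(0/5)/3 = 7*(0*(⅕))/3 = (7/3)*0 = 0)
l(X) = -130 (l(X) = (5 + 0)*(-26) = 5*(-26) = -130)
123 + l(8)*18 = 123 - 130*18 = 123 - 2340 = -2217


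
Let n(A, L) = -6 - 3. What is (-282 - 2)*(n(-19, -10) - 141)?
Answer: 42600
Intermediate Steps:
n(A, L) = -9
(-282 - 2)*(n(-19, -10) - 141) = (-282 - 2)*(-9 - 141) = -284*(-150) = 42600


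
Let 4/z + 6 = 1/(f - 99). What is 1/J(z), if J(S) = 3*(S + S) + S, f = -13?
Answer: -673/3136 ≈ -0.21460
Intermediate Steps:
z = -448/673 (z = 4/(-6 + 1/(-13 - 99)) = 4/(-6 + 1/(-112)) = 4/(-6 - 1/112) = 4/(-673/112) = 4*(-112/673) = -448/673 ≈ -0.66568)
J(S) = 7*S (J(S) = 3*(2*S) + S = 6*S + S = 7*S)
1/J(z) = 1/(7*(-448/673)) = 1/(-3136/673) = -673/3136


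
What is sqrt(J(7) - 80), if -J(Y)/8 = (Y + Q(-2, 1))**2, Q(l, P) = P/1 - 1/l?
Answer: I*sqrt(658) ≈ 25.652*I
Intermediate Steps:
Q(l, P) = P - 1/l (Q(l, P) = P*1 - 1/l = P - 1/l)
J(Y) = -8*(3/2 + Y)**2 (J(Y) = -8*(Y + (1 - 1/(-2)))**2 = -8*(Y + (1 - 1*(-1/2)))**2 = -8*(Y + (1 + 1/2))**2 = -8*(Y + 3/2)**2 = -8*(3/2 + Y)**2)
sqrt(J(7) - 80) = sqrt(-2*(3 + 2*7)**2 - 80) = sqrt(-2*(3 + 14)**2 - 80) = sqrt(-2*17**2 - 80) = sqrt(-2*289 - 80) = sqrt(-578 - 80) = sqrt(-658) = I*sqrt(658)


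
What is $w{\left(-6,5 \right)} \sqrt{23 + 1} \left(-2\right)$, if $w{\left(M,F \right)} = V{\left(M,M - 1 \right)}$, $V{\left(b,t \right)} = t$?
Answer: $28 \sqrt{6} \approx 68.586$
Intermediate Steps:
$w{\left(M,F \right)} = -1 + M$ ($w{\left(M,F \right)} = M - 1 = -1 + M$)
$w{\left(-6,5 \right)} \sqrt{23 + 1} \left(-2\right) = \left(-1 - 6\right) \sqrt{23 + 1} \left(-2\right) = - 7 \sqrt{24} \left(-2\right) = - 7 \cdot 2 \sqrt{6} \left(-2\right) = - 14 \sqrt{6} \left(-2\right) = 28 \sqrt{6}$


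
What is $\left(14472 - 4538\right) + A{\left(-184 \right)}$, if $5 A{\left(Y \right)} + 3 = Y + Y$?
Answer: $\frac{49299}{5} \approx 9859.8$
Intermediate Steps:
$A{\left(Y \right)} = - \frac{3}{5} + \frac{2 Y}{5}$ ($A{\left(Y \right)} = - \frac{3}{5} + \frac{Y + Y}{5} = - \frac{3}{5} + \frac{2 Y}{5}$)
$\left(14472 - 4538\right) + A{\left(-184 \right)} = \left(14472 - 4538\right) + \left(- \frac{3}{5} + \frac{2}{5} \left(-184\right)\right) = 9934 - \frac{371}{5} = \frac{49299}{5}$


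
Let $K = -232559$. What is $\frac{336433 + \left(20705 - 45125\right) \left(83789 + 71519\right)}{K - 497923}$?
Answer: $\frac{3792284927}{730482} \approx 5191.5$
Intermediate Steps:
$\frac{336433 + \left(20705 - 45125\right) \left(83789 + 71519\right)}{K - 497923} = \frac{336433 + \left(20705 - 45125\right) \left(83789 + 71519\right)}{-232559 - 497923} = \frac{336433 - 3792621360}{-730482} = \left(336433 - 3792621360\right) \left(- \frac{1}{730482}\right) = \left(-3792284927\right) \left(- \frac{1}{730482}\right) = \frac{3792284927}{730482}$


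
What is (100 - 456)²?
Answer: 126736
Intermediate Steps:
(100 - 456)² = (-356)² = 126736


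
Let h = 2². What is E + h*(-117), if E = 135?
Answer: -333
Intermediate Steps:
h = 4
E + h*(-117) = 135 + 4*(-117) = 135 - 468 = -333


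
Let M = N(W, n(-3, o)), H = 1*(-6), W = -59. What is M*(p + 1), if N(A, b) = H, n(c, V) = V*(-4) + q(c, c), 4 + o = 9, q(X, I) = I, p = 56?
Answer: -342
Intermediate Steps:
o = 5 (o = -4 + 9 = 5)
n(c, V) = c - 4*V (n(c, V) = V*(-4) + c = -4*V + c = c - 4*V)
H = -6
N(A, b) = -6
M = -6
M*(p + 1) = -6*(56 + 1) = -6*57 = -342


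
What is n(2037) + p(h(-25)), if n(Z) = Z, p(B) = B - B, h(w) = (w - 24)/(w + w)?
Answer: 2037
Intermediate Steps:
h(w) = (-24 + w)/(2*w) (h(w) = (-24 + w)/((2*w)) = (-24 + w)*(1/(2*w)) = (-24 + w)/(2*w))
p(B) = 0
n(2037) + p(h(-25)) = 2037 + 0 = 2037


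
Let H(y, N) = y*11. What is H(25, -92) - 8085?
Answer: -7810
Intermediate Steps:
H(y, N) = 11*y
H(25, -92) - 8085 = 11*25 - 8085 = 275 - 8085 = -7810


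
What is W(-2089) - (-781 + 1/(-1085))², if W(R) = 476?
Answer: -717502673896/1177225 ≈ -6.0949e+5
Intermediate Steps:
W(-2089) - (-781 + 1/(-1085))² = 476 - (-781 + 1/(-1085))² = 476 - (-781 - 1/1085)² = 476 - (-847386/1085)² = 476 - 1*718063032996/1177225 = 476 - 718063032996/1177225 = -717502673896/1177225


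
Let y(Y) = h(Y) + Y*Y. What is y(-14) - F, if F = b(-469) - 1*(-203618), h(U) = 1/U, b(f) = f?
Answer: -2841343/14 ≈ -2.0295e+5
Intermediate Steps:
y(Y) = 1/Y + Y² (y(Y) = 1/Y + Y*Y = 1/Y + Y²)
F = 203149 (F = -469 - 1*(-203618) = -469 + 203618 = 203149)
y(-14) - F = (1 + (-14)³)/(-14) - 1*203149 = -(1 - 2744)/14 - 203149 = -1/14*(-2743) - 203149 = 2743/14 - 203149 = -2841343/14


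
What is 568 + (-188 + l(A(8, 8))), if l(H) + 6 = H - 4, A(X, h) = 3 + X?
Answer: 381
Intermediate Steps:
l(H) = -10 + H (l(H) = -6 + (H - 4) = -6 + (-4 + H) = -10 + H)
568 + (-188 + l(A(8, 8))) = 568 + (-188 + (-10 + (3 + 8))) = 568 + (-188 + (-10 + 11)) = 568 + (-188 + 1) = 568 - 187 = 381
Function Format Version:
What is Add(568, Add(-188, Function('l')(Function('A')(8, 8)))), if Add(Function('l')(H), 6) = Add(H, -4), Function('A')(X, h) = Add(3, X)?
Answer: 381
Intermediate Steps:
Function('l')(H) = Add(-10, H) (Function('l')(H) = Add(-6, Add(H, -4)) = Add(-6, Add(-4, H)) = Add(-10, H))
Add(568, Add(-188, Function('l')(Function('A')(8, 8)))) = Add(568, Add(-188, Add(-10, Add(3, 8)))) = Add(568, Add(-188, Add(-10, 11))) = Add(568, Add(-188, 1)) = Add(568, -187) = 381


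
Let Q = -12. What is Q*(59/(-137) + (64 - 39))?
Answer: -40392/137 ≈ -294.83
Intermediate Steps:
Q*(59/(-137) + (64 - 39)) = -12*(59/(-137) + (64 - 39)) = -12*(59*(-1/137) + 25) = -12*(-59/137 + 25) = -12*3366/137 = -40392/137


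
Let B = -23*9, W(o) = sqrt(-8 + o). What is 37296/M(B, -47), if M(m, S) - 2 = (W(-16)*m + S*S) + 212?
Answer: 12909744/985615 + 2205792*I*sqrt(6)/985615 ≈ 13.098 + 5.4819*I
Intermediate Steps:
B = -207
M(m, S) = 214 + S**2 + 2*I*m*sqrt(6) (M(m, S) = 2 + ((sqrt(-8 - 16)*m + S*S) + 212) = 2 + ((sqrt(-24)*m + S**2) + 212) = 2 + (((2*I*sqrt(6))*m + S**2) + 212) = 2 + ((2*I*m*sqrt(6) + S**2) + 212) = 2 + ((S**2 + 2*I*m*sqrt(6)) + 212) = 2 + (212 + S**2 + 2*I*m*sqrt(6)) = 214 + S**2 + 2*I*m*sqrt(6))
37296/M(B, -47) = 37296/(214 + (-47)**2 + 2*I*(-207)*sqrt(6)) = 37296/(214 + 2209 - 414*I*sqrt(6)) = 37296/(2423 - 414*I*sqrt(6))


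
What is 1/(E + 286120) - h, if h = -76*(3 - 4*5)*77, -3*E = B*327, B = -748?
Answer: -36575491567/367652 ≈ -99484.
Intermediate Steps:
E = 81532 (E = -(-748)*327/3 = -⅓*(-244596) = 81532)
h = 99484 (h = -76*(3 - 20)*77 = -76*(-17)*77 = 1292*77 = 99484)
1/(E + 286120) - h = 1/(81532 + 286120) - 1*99484 = 1/367652 - 99484 = -36575491567/367652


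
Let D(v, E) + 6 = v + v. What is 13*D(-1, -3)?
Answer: -104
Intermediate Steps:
D(v, E) = -6 + 2*v (D(v, E) = -6 + (v + v) = -6 + 2*v)
13*D(-1, -3) = 13*(-6 + 2*(-1)) = 13*(-6 - 2) = 13*(-8) = -104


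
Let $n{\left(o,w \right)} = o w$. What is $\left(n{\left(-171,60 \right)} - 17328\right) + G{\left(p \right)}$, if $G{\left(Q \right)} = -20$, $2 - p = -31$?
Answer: $-27608$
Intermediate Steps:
$p = 33$ ($p = 2 - -31 = 2 + 31 = 33$)
$\left(n{\left(-171,60 \right)} - 17328\right) + G{\left(p \right)} = \left(\left(-171\right) 60 - 17328\right) - 20 = \left(-10260 - 17328\right) - 20 = -27588 - 20 = -27608$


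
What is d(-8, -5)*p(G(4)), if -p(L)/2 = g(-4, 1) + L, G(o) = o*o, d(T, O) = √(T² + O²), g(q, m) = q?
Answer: -24*√89 ≈ -226.42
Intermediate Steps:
d(T, O) = √(O² + T²)
G(o) = o²
p(L) = 8 - 2*L (p(L) = -2*(-4 + L) = 8 - 2*L)
d(-8, -5)*p(G(4)) = √((-5)² + (-8)²)*(8 - 2*4²) = √(25 + 64)*(8 - 2*16) = √89*(8 - 32) = √89*(-24) = -24*√89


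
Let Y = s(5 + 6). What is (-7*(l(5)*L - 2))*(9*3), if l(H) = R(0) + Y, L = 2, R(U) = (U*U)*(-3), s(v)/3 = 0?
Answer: 378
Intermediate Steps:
s(v) = 0 (s(v) = 3*0 = 0)
Y = 0
R(U) = -3*U² (R(U) = U²*(-3) = -3*U²)
l(H) = 0 (l(H) = -3*0² + 0 = -3*0 + 0 = 0 + 0 = 0)
(-7*(l(5)*L - 2))*(9*3) = (-7*(0*2 - 2))*(9*3) = -7*(0 - 2)*27 = -7*(-2)*27 = 14*27 = 378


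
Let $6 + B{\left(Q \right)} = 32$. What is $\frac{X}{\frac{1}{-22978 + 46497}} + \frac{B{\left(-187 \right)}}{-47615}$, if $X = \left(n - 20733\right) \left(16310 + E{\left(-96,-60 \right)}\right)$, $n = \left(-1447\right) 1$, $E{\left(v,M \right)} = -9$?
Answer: $- \frac{404891285954153326}{47615} \approx -8.5034 \cdot 10^{12}$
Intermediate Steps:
$n = -1447$
$B{\left(Q \right)} = 26$ ($B{\left(Q \right)} = -6 + 32 = 26$)
$X = -361556180$ ($X = \left(-1447 - 20733\right) \left(16310 - 9\right) = \left(-22180\right) 16301 = -361556180$)
$\frac{X}{\frac{1}{-22978 + 46497}} + \frac{B{\left(-187 \right)}}{-47615} = - \frac{361556180}{\frac{1}{-22978 + 46497}} + \frac{26}{-47615} = - \frac{361556180}{\frac{1}{23519}} + 26 \left(- \frac{1}{47615}\right) = - 361556180 \frac{1}{\frac{1}{23519}} - \frac{26}{47615} = \left(-361556180\right) 23519 - \frac{26}{47615} = -8503439797420 - \frac{26}{47615} = - \frac{404891285954153326}{47615}$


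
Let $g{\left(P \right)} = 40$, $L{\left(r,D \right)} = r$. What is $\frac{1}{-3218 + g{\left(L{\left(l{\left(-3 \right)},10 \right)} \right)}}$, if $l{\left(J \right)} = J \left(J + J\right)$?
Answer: $- \frac{1}{3178} \approx -0.00031466$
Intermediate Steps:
$l{\left(J \right)} = 2 J^{2}$ ($l{\left(J \right)} = J 2 J = 2 J^{2}$)
$\frac{1}{-3218 + g{\left(L{\left(l{\left(-3 \right)},10 \right)} \right)}} = \frac{1}{-3218 + 40} = \frac{1}{-3178} = - \frac{1}{3178}$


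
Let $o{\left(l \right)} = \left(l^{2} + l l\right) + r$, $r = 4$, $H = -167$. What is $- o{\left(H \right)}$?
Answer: $-55782$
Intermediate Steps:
$o{\left(l \right)} = 4 + 2 l^{2}$ ($o{\left(l \right)} = \left(l^{2} + l l\right) + 4 = \left(l^{2} + l^{2}\right) + 4 = 2 l^{2} + 4 = 4 + 2 l^{2}$)
$- o{\left(H \right)} = - (4 + 2 \left(-167\right)^{2}) = - (4 + 2 \cdot 27889) = - (4 + 55778) = \left(-1\right) 55782 = -55782$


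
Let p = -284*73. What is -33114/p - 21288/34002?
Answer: 57049951/58744122 ≈ 0.97116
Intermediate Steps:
p = -20732
-33114/p - 21288/34002 = -33114/(-20732) - 21288/34002 = -33114*(-1/20732) - 21288*1/34002 = 16557/10366 - 3548/5667 = 57049951/58744122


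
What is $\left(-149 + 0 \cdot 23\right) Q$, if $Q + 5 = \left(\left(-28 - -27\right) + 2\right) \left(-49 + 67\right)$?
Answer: $-1937$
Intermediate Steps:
$Q = 13$ ($Q = -5 + \left(\left(-28 - -27\right) + 2\right) \left(-49 + 67\right) = -5 + \left(\left(-28 + 27\right) + 2\right) 18 = -5 + \left(-1 + 2\right) 18 = -5 + 1 \cdot 18 = -5 + 18 = 13$)
$\left(-149 + 0 \cdot 23\right) Q = \left(-149 + 0 \cdot 23\right) 13 = \left(-149 + 0\right) 13 = \left(-149\right) 13 = -1937$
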